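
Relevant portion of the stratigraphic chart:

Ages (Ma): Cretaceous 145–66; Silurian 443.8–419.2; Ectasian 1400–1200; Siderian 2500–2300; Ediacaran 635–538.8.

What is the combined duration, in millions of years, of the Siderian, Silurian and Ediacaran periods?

320.8 million years

Each duration: Siderian = 200; Silurian = 24.6; Ediacaran = 96.2.
Sum: 200 + 24.6 + 96.2 = 320.8 Myr.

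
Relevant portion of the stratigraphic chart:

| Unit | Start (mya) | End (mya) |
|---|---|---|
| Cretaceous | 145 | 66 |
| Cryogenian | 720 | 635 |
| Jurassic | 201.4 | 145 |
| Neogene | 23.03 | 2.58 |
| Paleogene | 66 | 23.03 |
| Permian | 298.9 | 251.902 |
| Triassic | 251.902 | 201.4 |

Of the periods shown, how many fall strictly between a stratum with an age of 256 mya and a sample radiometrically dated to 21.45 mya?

4

The older date is 256 Ma and the younger is 21.45 Ma.
Periods with start < 256 and end > 21.45 Ma: Triassic (251.902–201.4), Jurassic (201.4–145), Cretaceous (145–66), Paleogene (66–23.03).
That is 4 complete periods.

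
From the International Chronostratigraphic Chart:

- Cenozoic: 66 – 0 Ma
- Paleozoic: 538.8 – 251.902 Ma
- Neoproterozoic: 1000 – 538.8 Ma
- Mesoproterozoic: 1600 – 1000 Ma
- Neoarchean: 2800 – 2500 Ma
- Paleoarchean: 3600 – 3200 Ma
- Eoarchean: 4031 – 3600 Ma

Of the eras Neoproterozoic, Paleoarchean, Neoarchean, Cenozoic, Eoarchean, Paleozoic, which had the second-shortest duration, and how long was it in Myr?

Start − end for each: Neoproterozoic 1000 − 538.8 = 461.2; Paleoarchean 3600 − 3200 = 400; Neoarchean 2800 − 2500 = 300; Cenozoic 66 − 0 = 66; Eoarchean 4031 − 3600 = 431; Paleozoic 538.8 − 251.902 = 286.898.
Ranking these from shortest: Cenozoic < Paleozoic < Neoarchean < Paleoarchean < Eoarchean < Neoproterozoic.
Position 2 in that ranking is Paleozoic, which lasted 286.898 Myr.

Paleozoic, 286.898 million years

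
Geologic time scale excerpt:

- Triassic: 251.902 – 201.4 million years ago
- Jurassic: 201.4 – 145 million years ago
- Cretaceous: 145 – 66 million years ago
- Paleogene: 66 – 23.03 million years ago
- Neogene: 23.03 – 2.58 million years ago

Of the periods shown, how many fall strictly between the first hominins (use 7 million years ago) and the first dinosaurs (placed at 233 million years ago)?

3

The older date is 233 Ma and the younger is 7 Ma.
Periods with start < 233 and end > 7 Ma: Jurassic (201.4–145), Cretaceous (145–66), Paleogene (66–23.03).
That is 3 complete periods.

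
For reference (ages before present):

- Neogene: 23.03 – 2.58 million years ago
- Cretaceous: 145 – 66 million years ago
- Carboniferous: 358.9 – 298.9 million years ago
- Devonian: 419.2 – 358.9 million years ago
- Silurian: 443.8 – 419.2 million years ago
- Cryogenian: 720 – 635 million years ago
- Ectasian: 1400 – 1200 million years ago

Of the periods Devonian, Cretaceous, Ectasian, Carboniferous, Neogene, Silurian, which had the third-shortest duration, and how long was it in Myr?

Carboniferous, 60 million years

Durations: Devonian 60.3; Cretaceous 79; Ectasian 200; Carboniferous 60; Neogene 20.45; Silurian 24.6 Myr.
Sorted shortest-first: Neogene (20.45), Silurian (24.6), Carboniferous (60), Devonian (60.3), Cretaceous (79), Ectasian (200).
The third shortest is Carboniferous at 60 Myr.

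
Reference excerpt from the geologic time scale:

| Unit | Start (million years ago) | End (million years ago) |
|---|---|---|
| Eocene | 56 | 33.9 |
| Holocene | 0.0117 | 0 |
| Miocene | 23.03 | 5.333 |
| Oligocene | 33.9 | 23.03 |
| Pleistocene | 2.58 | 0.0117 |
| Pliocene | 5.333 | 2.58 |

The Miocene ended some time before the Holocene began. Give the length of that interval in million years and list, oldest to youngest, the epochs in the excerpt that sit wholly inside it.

5.3213 million years; Pliocene, Pleistocene

The Miocene closes at 5.333 Ma and the Holocene opens at 0.0117 Ma, so the interval is 5.333 − 0.0117 = 5.3213 Myr.
An epoch fits inside if it starts at or after 5.333 Ma and ends at or before 0.0117 Ma; oldest first that gives Pliocene, Pleistocene.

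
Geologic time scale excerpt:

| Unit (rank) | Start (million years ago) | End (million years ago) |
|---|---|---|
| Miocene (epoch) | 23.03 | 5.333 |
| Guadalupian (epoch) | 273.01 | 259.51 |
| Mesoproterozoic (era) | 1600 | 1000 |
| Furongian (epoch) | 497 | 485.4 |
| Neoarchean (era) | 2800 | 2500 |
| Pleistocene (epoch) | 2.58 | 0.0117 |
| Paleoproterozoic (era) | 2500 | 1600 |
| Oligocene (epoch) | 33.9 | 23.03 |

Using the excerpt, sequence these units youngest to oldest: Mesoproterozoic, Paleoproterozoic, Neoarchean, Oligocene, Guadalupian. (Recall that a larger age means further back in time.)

Oligocene → Guadalupian → Mesoproterozoic → Paleoproterozoic → Neoarchean

Read off each span (Ma): Mesoproterozoic 1600–1000; Paleoproterozoic 2500–1600; Neoarchean 2800–2500; Oligocene 33.9–23.03; Guadalupian 273.01–259.51.
Larger Ma is older, so oldest→youngest is Neoarchean, Paleoproterozoic, Mesoproterozoic, Guadalupian, Oligocene; reverse it for youngest→oldest.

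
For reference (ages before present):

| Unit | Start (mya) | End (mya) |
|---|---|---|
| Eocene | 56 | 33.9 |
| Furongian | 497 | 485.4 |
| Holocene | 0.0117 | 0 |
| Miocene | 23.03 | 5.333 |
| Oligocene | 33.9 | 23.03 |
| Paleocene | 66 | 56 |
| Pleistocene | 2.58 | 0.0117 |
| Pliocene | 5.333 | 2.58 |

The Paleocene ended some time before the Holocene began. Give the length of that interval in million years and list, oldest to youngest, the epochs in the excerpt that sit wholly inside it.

End of Paleocene = 56 Ma; start of Holocene = 0.0117 Ma.
Gap = 56 − 0.0117 = 55.9883 Myr.
Epochs wholly inside 56–0.0117 Ma: Eocene (56–33.9), Oligocene (33.9–23.03), Miocene (23.03–5.333), Pliocene (5.333–2.58), Pleistocene (2.58–0.0117).

55.9883 million years; Eocene, Oligocene, Miocene, Pliocene, Pleistocene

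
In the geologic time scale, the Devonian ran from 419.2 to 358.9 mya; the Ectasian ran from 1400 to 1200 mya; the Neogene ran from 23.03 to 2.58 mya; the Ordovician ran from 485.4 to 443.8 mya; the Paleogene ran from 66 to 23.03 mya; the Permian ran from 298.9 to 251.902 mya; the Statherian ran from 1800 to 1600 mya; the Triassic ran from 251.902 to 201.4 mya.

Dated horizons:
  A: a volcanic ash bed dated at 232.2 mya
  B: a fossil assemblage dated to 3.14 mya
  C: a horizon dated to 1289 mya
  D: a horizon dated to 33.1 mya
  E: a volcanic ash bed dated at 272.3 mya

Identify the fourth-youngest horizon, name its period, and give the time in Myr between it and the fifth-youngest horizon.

Smaller Ma means younger, so youngest first: B 3.14 < D 33.1 < A 232.2 < E 272.3 < C 1289.
Counting 4 along gives E (272.3 Ma); the excerpt puts that inside the Permian, 298.9–251.902 Ma.
Next in line is C (1289 Ma), and 1289 − 272.3 = 1016.7 Myr.

E, in the Permian; 1016.7 million years to C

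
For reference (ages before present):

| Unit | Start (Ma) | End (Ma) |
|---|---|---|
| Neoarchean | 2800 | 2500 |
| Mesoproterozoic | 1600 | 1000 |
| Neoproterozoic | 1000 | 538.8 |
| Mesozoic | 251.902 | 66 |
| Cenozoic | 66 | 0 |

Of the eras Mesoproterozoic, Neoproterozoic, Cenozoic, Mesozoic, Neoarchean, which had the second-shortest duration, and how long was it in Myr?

Durations: Mesoproterozoic 600; Neoproterozoic 461.2; Cenozoic 66; Mesozoic 185.902; Neoarchean 300 Myr.
Sorted shortest-first: Cenozoic (66), Mesozoic (185.902), Neoarchean (300), Neoproterozoic (461.2), Mesoproterozoic (600).
The second shortest is Mesozoic at 185.902 Myr.

Mesozoic, 185.902 million years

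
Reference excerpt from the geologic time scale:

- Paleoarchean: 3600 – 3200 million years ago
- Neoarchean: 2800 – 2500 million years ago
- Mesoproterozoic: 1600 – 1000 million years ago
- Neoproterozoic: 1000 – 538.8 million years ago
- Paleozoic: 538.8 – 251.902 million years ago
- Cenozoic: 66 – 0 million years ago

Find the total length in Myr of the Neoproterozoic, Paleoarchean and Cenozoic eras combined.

927.2 million years

Each duration: Neoproterozoic = 461.2; Paleoarchean = 400; Cenozoic = 66.
Sum: 461.2 + 400 + 66 = 927.2 Myr.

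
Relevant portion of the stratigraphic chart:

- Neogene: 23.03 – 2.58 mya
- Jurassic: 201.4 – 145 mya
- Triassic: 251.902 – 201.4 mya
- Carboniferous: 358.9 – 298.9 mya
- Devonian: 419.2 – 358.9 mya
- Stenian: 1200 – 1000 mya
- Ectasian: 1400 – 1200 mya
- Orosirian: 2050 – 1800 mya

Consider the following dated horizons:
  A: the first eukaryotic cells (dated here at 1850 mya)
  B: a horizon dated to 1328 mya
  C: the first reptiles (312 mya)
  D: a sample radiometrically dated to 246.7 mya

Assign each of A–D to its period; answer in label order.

A: 1850 Ma lies in 2050–1800 Ma, so Orosirian.
B: 1328 Ma lies in 1400–1200 Ma, so Ectasian.
C: 312 Ma lies in 358.9–298.9 Ma, so Carboniferous.
D: 246.7 Ma lies in 251.902–201.4 Ma, so Triassic.

A — Orosirian; B — Ectasian; C — Carboniferous; D — Triassic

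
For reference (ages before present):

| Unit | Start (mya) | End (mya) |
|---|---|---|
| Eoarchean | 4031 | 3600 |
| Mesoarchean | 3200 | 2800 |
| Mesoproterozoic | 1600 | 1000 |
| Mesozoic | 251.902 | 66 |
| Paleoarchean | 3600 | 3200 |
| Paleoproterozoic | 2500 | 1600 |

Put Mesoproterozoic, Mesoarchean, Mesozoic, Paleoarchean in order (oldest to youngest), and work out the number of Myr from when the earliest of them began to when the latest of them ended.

Paleoarchean → Mesoarchean → Mesoproterozoic → Mesozoic; total span 3534 Myr

From the excerpt: Mesoproterozoic 1600–1000; Mesoarchean 3200–2800; Mesozoic 251.902–66; Paleoarchean 3600–3200 (Ma).
Larger Ma is earlier, so the oldest is Paleoarchean and the youngest is Mesozoic; oldest to youngest: Paleoarchean, Mesoarchean, Mesoproterozoic, Mesozoic.
Oldest start 3600 minus youngest end 66 gives 3534 Myr overall.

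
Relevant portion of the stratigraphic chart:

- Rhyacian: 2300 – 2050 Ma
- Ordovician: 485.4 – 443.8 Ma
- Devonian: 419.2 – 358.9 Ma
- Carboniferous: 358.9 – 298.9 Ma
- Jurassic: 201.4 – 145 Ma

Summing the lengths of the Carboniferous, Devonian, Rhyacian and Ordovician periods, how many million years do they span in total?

411.9 million years

Each duration: Carboniferous = 60; Devonian = 60.3; Rhyacian = 250; Ordovician = 41.6.
Sum: 60 + 60.3 + 250 + 41.6 = 411.9 Myr.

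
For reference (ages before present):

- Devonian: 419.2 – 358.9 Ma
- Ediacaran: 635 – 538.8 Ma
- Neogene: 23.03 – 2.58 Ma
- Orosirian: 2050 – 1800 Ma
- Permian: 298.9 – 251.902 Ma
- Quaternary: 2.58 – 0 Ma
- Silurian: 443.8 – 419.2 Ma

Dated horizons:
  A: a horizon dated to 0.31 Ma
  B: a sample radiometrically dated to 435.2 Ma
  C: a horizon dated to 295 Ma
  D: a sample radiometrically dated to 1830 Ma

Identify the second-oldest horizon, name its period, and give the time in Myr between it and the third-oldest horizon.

Larger Ma means older, so oldest first: D 1830 > B 435.2 > C 295 > A 0.31.
Counting 2 along gives B (435.2 Ma); the excerpt puts that inside the Silurian, 443.8–419.2 Ma.
Next in line is C (295 Ma), and 435.2 − 295 = 140.2 Myr.

B, in the Silurian; 140.2 million years to C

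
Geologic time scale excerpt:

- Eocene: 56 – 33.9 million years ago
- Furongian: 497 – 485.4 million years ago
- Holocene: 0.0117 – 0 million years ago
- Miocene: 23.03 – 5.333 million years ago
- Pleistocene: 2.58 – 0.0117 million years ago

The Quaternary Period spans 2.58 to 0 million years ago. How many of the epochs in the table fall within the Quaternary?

Epochs inside 2.58–0 Ma: Pleistocene, Holocene — 2 in total.

2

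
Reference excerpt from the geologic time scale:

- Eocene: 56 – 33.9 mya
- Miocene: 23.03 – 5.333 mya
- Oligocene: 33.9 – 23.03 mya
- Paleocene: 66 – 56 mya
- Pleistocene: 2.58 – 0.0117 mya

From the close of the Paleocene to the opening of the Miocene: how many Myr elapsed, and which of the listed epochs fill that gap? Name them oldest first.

End of Paleocene = 56 Ma; start of Miocene = 23.03 Ma.
Gap = 56 − 23.03 = 32.97 Myr.
Epochs wholly inside 56–23.03 Ma: Eocene (56–33.9), Oligocene (33.9–23.03).

32.97 million years; Eocene, Oligocene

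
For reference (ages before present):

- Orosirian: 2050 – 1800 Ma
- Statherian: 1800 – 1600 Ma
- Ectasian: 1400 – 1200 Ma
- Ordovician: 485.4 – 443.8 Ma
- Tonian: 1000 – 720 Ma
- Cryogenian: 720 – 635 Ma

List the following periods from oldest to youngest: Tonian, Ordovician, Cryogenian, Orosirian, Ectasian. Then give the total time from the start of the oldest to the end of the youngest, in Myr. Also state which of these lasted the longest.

Start ages (Ma): Orosirian 2050, Ectasian 1400, Tonian 1000, Cryogenian 720, Ordovician 485.4.
Ordered oldest to youngest: Orosirian, Ectasian, Tonian, Cryogenian, Ordovician.
Span = 2050 − 443.8 = 1606.2 Myr.
Durations: Tonian 280, Ordovician 41.6, Cryogenian 85, Orosirian 250, Ectasian 200 → longest is Tonian (280 Myr).

Orosirian → Ectasian → Tonian → Cryogenian → Ordovician; total span 1606.2 Myr; longest is Tonian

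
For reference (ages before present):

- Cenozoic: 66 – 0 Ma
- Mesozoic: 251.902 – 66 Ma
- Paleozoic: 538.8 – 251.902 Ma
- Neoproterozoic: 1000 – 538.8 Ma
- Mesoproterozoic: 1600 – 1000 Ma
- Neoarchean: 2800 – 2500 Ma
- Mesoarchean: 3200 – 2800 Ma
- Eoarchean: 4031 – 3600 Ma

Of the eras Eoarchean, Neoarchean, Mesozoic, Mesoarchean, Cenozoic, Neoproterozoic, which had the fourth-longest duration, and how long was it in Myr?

Start − end for each: Eoarchean 4031 − 3600 = 431; Neoarchean 2800 − 2500 = 300; Mesozoic 251.902 − 66 = 185.902; Mesoarchean 3200 − 2800 = 400; Cenozoic 66 − 0 = 66; Neoproterozoic 1000 − 538.8 = 461.2.
Ranking these from longest: Neoproterozoic > Eoarchean > Mesoarchean > Neoarchean > Mesozoic > Cenozoic.
Position 4 in that ranking is Neoarchean, which lasted 300 Myr.

Neoarchean, 300 million years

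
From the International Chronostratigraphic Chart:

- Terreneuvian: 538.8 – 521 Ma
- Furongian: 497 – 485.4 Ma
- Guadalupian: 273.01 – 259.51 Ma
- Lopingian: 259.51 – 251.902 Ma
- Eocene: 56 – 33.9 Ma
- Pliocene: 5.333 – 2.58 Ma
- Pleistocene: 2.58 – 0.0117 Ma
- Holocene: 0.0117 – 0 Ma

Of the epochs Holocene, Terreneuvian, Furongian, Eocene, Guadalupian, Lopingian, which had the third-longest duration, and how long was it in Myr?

Guadalupian, 13.5 million years

Durations: Holocene 0.0117; Terreneuvian 17.8; Furongian 11.6; Eocene 22.1; Guadalupian 13.5; Lopingian 7.608 Myr.
Sorted longest-first: Eocene (22.1), Terreneuvian (17.8), Guadalupian (13.5), Furongian (11.6), Lopingian (7.608), Holocene (0.0117).
The third longest is Guadalupian at 13.5 Myr.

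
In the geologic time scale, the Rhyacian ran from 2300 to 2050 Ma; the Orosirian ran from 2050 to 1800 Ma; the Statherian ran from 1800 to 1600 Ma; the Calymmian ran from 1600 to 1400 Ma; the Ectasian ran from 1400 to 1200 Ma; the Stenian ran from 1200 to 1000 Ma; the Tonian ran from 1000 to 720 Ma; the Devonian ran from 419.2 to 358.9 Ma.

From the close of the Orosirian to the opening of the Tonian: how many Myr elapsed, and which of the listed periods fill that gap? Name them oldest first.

The Orosirian closes at 1800 Ma and the Tonian opens at 1000 Ma, so the interval is 1800 − 1000 = 800 Myr.
A period fits inside if it starts at or after 1800 Ma and ends at or before 1000 Ma; oldest first that gives Statherian, Calymmian, Ectasian, Stenian.

800 million years; Statherian, Calymmian, Ectasian, Stenian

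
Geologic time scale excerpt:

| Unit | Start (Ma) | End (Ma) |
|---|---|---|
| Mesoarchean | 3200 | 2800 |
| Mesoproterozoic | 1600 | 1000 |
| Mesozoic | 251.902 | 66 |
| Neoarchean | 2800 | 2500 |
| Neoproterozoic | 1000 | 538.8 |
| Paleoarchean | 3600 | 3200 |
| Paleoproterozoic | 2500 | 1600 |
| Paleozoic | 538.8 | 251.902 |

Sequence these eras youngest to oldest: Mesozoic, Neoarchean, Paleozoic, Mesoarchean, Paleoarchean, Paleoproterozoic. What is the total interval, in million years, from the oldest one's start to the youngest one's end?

Mesozoic, Paleozoic, Paleoproterozoic, Neoarchean, Mesoarchean, Paleoarchean; total span 3534 Myr

From the excerpt: Mesozoic 251.902–66; Neoarchean 2800–2500; Paleozoic 538.8–251.902; Mesoarchean 3200–2800; Paleoarchean 3600–3200; Paleoproterozoic 2500–1600 (Ma).
Larger Ma is earlier, so the oldest is Paleoarchean and the youngest is Mesozoic; youngest to oldest: Mesozoic, Paleozoic, Paleoproterozoic, Neoarchean, Mesoarchean, Paleoarchean.
Oldest start 3600 minus youngest end 66 gives 3534 Myr overall.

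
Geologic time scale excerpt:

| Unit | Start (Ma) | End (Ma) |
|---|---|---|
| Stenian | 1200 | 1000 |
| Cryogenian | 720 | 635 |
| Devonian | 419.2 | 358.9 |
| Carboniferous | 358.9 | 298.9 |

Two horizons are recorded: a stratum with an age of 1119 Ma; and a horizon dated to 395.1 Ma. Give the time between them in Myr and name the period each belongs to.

Elapsed time: 1119 − 395.1 = 723.9 Myr.
1119 Ma lies within 1200–1000 Ma: Stenian.
395.1 Ma lies within 419.2–358.9 Ma: Devonian.

723.9 million years apart; the first in the Stenian, the second in the Devonian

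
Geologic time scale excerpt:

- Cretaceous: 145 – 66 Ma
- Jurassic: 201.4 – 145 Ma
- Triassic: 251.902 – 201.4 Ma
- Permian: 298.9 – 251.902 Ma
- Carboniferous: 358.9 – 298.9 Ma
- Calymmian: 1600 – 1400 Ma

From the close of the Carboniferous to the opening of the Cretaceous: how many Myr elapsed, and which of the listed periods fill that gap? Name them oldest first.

153.9 million years; Permian, Triassic, Jurassic

The Carboniferous closes at 298.9 Ma and the Cretaceous opens at 145 Ma, so the interval is 298.9 − 145 = 153.9 Myr.
A period fits inside if it starts at or after 298.9 Ma and ends at or before 145 Ma; oldest first that gives Permian, Triassic, Jurassic.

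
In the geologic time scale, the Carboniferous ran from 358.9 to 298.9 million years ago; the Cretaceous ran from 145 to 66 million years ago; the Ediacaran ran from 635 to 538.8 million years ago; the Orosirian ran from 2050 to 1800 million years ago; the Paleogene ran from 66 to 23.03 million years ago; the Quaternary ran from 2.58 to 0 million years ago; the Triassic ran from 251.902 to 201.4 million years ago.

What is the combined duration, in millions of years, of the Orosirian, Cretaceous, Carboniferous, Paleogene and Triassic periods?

482.472 million years

Each duration: Orosirian = 250; Cretaceous = 79; Carboniferous = 60; Paleogene = 42.97; Triassic = 50.502.
Sum: 250 + 79 + 60 + 42.97 + 50.502 = 482.472 Myr.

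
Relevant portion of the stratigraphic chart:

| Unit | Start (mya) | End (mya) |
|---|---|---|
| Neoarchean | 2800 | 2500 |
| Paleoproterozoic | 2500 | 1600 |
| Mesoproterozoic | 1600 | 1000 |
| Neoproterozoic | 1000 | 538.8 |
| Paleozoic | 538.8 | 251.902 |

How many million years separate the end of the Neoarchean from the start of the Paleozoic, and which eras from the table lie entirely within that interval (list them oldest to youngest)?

1961.2 million years; Paleoproterozoic, Mesoproterozoic, Neoproterozoic

The Neoarchean closes at 2500 Ma and the Paleozoic opens at 538.8 Ma, so the interval is 2500 − 538.8 = 1961.2 Myr.
An era fits inside if it starts at or after 2500 Ma and ends at or before 538.8 Ma; oldest first that gives Paleoproterozoic, Mesoproterozoic, Neoproterozoic.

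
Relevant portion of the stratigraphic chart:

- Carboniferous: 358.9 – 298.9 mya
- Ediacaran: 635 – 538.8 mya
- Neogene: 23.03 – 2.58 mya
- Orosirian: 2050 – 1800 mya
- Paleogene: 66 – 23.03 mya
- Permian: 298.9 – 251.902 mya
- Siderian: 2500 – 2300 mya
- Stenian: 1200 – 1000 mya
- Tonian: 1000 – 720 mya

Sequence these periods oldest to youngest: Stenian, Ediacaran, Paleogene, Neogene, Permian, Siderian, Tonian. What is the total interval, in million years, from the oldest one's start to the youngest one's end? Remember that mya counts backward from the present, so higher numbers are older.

Siderian, Stenian, Tonian, Ediacaran, Permian, Paleogene, Neogene; total span 2497.42 Myr

Start ages (Ma): Siderian 2500, Stenian 1200, Tonian 1000, Ediacaran 635, Permian 298.9, Paleogene 66, Neogene 23.03.
Ordered oldest to youngest: Siderian, Stenian, Tonian, Ediacaran, Permian, Paleogene, Neogene.
Span = 2500 − 2.58 = 2497.42 Myr.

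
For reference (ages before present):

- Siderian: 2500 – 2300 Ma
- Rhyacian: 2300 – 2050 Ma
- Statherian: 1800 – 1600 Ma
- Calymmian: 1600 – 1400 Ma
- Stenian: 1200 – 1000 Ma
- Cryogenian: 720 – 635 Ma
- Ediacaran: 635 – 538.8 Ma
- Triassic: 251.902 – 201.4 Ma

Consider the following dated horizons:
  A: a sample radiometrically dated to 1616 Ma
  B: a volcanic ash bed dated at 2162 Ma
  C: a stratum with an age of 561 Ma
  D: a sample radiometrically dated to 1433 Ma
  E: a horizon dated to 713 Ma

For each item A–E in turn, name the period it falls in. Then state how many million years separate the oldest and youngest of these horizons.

A: 1616 Ma lies in 1800–1600 Ma, so Statherian.
B: 2162 Ma lies in 2300–2050 Ma, so Rhyacian.
C: 561 Ma lies in 635–538.8 Ma, so Ediacaran.
D: 1433 Ma lies in 1600–1400 Ma, so Calymmian.
E: 713 Ma lies in 720–635 Ma, so Cryogenian.
Oldest = 2162 Ma, youngest = 561 Ma → span 1601 Myr.

A — Statherian; B — Rhyacian; C — Ediacaran; D — Calymmian; E — Cryogenian; span 1601 million years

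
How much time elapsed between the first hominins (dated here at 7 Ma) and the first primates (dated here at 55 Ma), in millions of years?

55 − 7 = 48 million years.

48 million years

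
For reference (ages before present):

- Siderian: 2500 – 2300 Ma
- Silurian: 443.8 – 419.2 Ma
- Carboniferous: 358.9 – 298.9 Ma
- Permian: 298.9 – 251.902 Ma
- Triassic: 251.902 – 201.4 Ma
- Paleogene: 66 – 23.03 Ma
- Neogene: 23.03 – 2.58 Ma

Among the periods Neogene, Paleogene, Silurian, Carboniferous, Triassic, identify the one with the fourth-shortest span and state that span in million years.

Triassic, 50.502 million years

Durations: Neogene 20.45; Paleogene 42.97; Silurian 24.6; Carboniferous 60; Triassic 50.502 Myr.
Sorted shortest-first: Neogene (20.45), Silurian (24.6), Paleogene (42.97), Triassic (50.502), Carboniferous (60).
The fourth shortest is Triassic at 50.502 Myr.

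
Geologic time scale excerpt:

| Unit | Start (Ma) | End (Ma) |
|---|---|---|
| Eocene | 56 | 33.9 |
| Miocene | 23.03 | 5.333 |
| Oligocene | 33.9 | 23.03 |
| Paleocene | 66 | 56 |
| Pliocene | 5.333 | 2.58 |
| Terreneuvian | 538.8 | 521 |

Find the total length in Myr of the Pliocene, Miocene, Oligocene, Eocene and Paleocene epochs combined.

Duration is start − end for each: (5.333 − 2.58) + (23.03 − 5.333) + (33.9 − 23.03) + (56 − 33.9) + (66 − 56).
That is 2.753 + 17.697 + 10.87 + 22.1 + 10, which totals 63.42 million years.

63.42 million years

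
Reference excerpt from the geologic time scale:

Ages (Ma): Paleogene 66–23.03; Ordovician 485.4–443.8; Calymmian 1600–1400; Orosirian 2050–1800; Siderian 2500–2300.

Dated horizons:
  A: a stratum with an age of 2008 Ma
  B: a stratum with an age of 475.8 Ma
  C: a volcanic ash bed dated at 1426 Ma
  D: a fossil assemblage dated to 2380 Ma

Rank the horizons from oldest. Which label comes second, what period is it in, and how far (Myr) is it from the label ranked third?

A, in the Orosirian; 582 million years to C

Larger Ma means older, so oldest first: D 2380 > A 2008 > C 1426 > B 475.8.
Counting 2 along gives A (2008 Ma); the excerpt puts that inside the Orosirian, 2050–1800 Ma.
Next in line is C (1426 Ma), and 2008 − 1426 = 582 Myr.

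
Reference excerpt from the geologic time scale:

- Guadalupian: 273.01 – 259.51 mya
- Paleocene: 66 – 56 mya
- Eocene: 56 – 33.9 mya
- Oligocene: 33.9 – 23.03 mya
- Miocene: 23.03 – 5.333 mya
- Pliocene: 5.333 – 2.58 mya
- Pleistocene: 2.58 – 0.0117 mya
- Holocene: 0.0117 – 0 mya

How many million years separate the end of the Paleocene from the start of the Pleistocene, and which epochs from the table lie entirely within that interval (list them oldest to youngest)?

The Paleocene closes at 56 Ma and the Pleistocene opens at 2.58 Ma, so the interval is 56 − 2.58 = 53.42 Myr.
An epoch fits inside if it starts at or after 56 Ma and ends at or before 2.58 Ma; oldest first that gives Eocene, Oligocene, Miocene, Pliocene.

53.42 million years; Eocene, Oligocene, Miocene, Pliocene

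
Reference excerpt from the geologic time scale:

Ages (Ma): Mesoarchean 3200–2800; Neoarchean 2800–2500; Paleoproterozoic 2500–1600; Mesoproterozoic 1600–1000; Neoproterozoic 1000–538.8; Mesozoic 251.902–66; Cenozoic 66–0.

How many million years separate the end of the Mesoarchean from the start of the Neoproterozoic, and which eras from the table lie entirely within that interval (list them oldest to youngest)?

End of Mesoarchean = 2800 Ma; start of Neoproterozoic = 1000 Ma.
Gap = 2800 − 1000 = 1800 Myr.
Eras wholly inside 2800–1000 Ma: Neoarchean (2800–2500), Paleoproterozoic (2500–1600), Mesoproterozoic (1600–1000).

1800 million years; Neoarchean, Paleoproterozoic, Mesoproterozoic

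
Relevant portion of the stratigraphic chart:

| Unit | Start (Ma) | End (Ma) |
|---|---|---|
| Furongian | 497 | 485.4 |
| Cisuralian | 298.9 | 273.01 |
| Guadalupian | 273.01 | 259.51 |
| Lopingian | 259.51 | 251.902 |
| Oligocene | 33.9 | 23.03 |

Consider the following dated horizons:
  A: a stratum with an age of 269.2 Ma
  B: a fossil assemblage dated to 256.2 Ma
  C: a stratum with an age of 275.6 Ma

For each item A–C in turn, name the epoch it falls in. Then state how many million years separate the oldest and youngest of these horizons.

A — Guadalupian; B — Lopingian; C — Cisuralian; span 19.4 million years

Match each age against the start–end ranges in the excerpt: A = 269.2 Ma → Guadalupian (273.01–259.51); B = 256.2 Ma → Lopingian (259.51–251.902); C = 275.6 Ma → Cisuralian (298.9–273.01).
The largest age is 275.6 Ma and the smallest is 256.2 Ma; their difference is 19.4 Myr.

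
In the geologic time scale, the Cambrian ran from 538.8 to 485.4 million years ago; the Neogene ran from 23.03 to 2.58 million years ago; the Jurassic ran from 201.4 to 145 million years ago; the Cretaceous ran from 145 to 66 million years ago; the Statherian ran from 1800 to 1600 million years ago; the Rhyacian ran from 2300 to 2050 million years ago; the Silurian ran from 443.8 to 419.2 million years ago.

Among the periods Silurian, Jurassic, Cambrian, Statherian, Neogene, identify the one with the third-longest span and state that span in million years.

Cambrian, 53.4 million years

Start − end for each: Silurian 443.8 − 419.2 = 24.6; Jurassic 201.4 − 145 = 56.4; Cambrian 538.8 − 485.4 = 53.4; Statherian 1800 − 1600 = 200; Neogene 23.03 − 2.58 = 20.45.
Ranking these from longest: Statherian > Jurassic > Cambrian > Silurian > Neogene.
Position 3 in that ranking is Cambrian, which lasted 53.4 Myr.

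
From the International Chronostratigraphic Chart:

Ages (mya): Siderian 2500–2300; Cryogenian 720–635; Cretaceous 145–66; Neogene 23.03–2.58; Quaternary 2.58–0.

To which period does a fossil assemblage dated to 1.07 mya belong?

Quaternary

1.07 Ma lies between 2.58 and 0 Ma, so it falls in the Quaternary.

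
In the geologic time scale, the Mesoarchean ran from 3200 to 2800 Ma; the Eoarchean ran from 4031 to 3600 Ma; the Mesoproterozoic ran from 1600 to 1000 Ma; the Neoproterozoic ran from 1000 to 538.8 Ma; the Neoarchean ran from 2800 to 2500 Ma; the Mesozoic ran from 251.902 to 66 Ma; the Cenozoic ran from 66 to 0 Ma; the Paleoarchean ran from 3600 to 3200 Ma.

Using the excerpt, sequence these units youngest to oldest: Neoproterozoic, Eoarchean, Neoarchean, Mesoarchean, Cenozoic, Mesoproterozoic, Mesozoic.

Sorting by start age (ascending Ma, since larger Ma = older): Cenozoic start 66, Mesozoic start 251.902, Neoproterozoic start 1000, Mesoproterozoic start 1600, Neoarchean start 2800, Mesoarchean start 3200, Eoarchean start 4031.

Cenozoic, then Mesozoic, then Neoproterozoic, then Mesoproterozoic, then Neoarchean, then Mesoarchean, then Eoarchean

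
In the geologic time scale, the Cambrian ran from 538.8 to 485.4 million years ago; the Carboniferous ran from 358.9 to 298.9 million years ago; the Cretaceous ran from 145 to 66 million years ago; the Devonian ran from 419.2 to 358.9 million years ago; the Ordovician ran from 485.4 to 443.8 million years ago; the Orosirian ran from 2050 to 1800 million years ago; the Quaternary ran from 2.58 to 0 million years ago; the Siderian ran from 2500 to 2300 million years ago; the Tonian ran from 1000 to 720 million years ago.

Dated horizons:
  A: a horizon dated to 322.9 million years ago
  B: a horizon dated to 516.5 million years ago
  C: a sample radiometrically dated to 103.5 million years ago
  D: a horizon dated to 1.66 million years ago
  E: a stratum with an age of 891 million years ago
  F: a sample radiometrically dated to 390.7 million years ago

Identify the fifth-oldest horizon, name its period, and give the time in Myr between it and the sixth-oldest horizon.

C, in the Cretaceous; 101.84 million years to D

Sorted oldest-first by Ma: E (891), B (516.5), F (390.7), A (322.9), C (103.5), D (1.66).
The fifth oldest is C at 103.5 Ma, which lies in 145–66 Ma: the Cretaceous.
The sixth oldest is D at 1.66 Ma; separation = |103.5 − 1.66| = 101.84 Myr.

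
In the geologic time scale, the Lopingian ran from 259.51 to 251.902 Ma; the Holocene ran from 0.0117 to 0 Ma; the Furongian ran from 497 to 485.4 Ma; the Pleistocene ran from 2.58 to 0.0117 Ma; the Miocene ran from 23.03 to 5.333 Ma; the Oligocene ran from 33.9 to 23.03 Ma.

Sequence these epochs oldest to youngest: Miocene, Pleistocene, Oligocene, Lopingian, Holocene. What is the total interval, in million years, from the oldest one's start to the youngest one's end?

From the excerpt: Miocene 23.03–5.333; Pleistocene 2.58–0.0117; Oligocene 33.9–23.03; Lopingian 259.51–251.902; Holocene 0.0117–0 (Ma).
Larger Ma is earlier, so the oldest is Lopingian and the youngest is Holocene; oldest to youngest: Lopingian, Oligocene, Miocene, Pleistocene, Holocene.
Oldest start 259.51 minus youngest end 0 gives 259.51 Myr overall.

Lopingian → Oligocene → Miocene → Pleistocene → Holocene; total span 259.51 Myr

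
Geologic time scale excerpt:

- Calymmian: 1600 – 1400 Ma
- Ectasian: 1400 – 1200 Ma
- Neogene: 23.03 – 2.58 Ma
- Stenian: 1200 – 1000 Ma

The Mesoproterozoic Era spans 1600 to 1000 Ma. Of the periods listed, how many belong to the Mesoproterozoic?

Periods inside 1600–1000 Ma: Calymmian, Ectasian, Stenian — 3 in total.

3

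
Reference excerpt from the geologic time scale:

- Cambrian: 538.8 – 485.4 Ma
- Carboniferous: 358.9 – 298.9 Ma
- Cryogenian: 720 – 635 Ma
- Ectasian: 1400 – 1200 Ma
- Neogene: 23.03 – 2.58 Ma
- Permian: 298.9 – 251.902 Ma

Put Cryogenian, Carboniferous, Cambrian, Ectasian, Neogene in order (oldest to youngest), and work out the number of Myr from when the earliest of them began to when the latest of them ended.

Start ages (Ma): Ectasian 1400, Cryogenian 720, Cambrian 538.8, Carboniferous 358.9, Neogene 23.03.
Ordered oldest to youngest: Ectasian, Cryogenian, Cambrian, Carboniferous, Neogene.
Span = 1400 − 2.58 = 1397.42 Myr.

Ectasian → Cryogenian → Cambrian → Carboniferous → Neogene; total span 1397.42 Myr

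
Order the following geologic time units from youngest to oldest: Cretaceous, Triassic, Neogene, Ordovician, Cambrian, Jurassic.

Neogene, then Cretaceous, then Jurassic, then Triassic, then Ordovician, then Cambrian

Group by era (each group listed oldest first) — Paleozoic: Cambrian, Ordovician; Mesozoic: Triassic, Jurassic, Cretaceous; Cenozoic: Neogene. The eras run Paleozoic → Mesozoic → Cenozoic. Concatenating the groups in that era order and then reversing gives youngest to oldest.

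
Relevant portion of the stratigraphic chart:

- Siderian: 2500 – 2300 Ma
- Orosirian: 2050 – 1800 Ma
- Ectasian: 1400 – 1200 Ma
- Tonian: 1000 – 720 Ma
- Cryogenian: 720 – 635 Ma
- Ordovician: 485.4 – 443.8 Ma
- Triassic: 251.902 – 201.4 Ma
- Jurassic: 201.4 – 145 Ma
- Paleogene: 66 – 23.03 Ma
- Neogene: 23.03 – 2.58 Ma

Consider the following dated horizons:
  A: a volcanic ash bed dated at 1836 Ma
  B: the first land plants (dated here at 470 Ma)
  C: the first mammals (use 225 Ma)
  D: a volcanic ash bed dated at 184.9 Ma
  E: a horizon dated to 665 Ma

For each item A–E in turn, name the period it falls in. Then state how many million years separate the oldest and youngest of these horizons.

A — Orosirian; B — Ordovician; C — Triassic; D — Jurassic; E — Cryogenian; span 1651.1 million years

A: 1836 Ma lies in 2050–1800 Ma, so Orosirian.
B: 470 Ma lies in 485.4–443.8 Ma, so Ordovician.
C: 225 Ma lies in 251.902–201.4 Ma, so Triassic.
D: 184.9 Ma lies in 201.4–145 Ma, so Jurassic.
E: 665 Ma lies in 720–635 Ma, so Cryogenian.
Oldest = 1836 Ma, youngest = 184.9 Ma → span 1651.1 Myr.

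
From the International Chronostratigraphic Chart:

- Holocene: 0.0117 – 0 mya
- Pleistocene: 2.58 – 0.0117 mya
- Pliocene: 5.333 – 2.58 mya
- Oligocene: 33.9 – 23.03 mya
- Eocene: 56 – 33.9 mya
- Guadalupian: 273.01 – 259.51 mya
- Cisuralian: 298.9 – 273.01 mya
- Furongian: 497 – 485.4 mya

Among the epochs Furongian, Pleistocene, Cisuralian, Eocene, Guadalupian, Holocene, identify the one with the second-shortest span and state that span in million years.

Pleistocene, 2.5683 million years

Durations: Furongian 11.6; Pleistocene 2.5683; Cisuralian 25.89; Eocene 22.1; Guadalupian 13.5; Holocene 0.0117 Myr.
Sorted shortest-first: Holocene (0.0117), Pleistocene (2.5683), Furongian (11.6), Guadalupian (13.5), Eocene (22.1), Cisuralian (25.89).
The second shortest is Pleistocene at 2.5683 Myr.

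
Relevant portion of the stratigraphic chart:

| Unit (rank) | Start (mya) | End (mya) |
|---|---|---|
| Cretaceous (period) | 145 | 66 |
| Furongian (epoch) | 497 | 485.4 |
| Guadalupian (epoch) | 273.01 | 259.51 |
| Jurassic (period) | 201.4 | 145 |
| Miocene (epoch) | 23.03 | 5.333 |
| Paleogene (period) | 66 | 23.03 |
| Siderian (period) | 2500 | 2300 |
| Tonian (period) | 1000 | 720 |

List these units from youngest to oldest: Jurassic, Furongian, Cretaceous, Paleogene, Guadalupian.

Paleogene, Cretaceous, Jurassic, Guadalupian, Furongian

Read off each span (Ma): Jurassic 201.4–145; Furongian 497–485.4; Cretaceous 145–66; Paleogene 66–23.03; Guadalupian 273.01–259.51.
Larger Ma is older, so oldest→youngest is Furongian, Guadalupian, Jurassic, Cretaceous, Paleogene; reverse it for youngest→oldest.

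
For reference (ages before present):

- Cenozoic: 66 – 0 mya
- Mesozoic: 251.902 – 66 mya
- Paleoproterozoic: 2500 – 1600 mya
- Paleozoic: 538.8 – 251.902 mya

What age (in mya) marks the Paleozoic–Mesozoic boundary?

251.902 mya

The Paleozoic ends and the Mesozoic begins at 251.902 mya.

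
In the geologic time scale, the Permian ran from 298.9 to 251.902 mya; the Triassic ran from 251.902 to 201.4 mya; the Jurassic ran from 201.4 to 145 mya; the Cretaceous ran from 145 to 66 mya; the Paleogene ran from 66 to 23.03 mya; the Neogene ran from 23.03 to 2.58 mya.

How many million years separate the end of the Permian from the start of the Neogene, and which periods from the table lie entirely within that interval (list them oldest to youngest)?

The Permian closes at 251.902 Ma and the Neogene opens at 23.03 Ma, so the interval is 251.902 − 23.03 = 228.872 Myr.
A period fits inside if it starts at or after 251.902 Ma and ends at or before 23.03 Ma; oldest first that gives Triassic, Jurassic, Cretaceous, Paleogene.

228.872 million years; Triassic, Jurassic, Cretaceous, Paleogene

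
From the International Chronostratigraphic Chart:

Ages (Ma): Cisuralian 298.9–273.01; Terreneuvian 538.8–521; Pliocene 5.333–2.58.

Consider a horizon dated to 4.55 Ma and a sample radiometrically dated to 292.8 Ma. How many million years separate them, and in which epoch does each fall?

Elapsed time: 292.8 − 4.55 = 288.25 Myr.
4.55 Ma lies within 5.333–2.58 Ma: Pliocene.
292.8 Ma lies within 298.9–273.01 Ma: Cisuralian.

288.25 million years apart; the first in the Pliocene, the second in the Cisuralian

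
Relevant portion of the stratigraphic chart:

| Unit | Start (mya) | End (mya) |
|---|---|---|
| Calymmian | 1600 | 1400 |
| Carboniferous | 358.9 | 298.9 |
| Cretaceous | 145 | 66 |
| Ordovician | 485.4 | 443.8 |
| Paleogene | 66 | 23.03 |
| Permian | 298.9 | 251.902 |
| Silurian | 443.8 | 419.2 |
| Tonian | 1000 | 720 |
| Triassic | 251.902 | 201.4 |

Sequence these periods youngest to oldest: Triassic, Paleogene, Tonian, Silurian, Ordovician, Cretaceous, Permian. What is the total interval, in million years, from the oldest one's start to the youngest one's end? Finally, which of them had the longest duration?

Paleogene, Cretaceous, Triassic, Permian, Silurian, Ordovician, Tonian; total span 976.97 Myr; longest is Tonian

Start ages (Ma): Tonian 1000, Ordovician 485.4, Silurian 443.8, Permian 298.9, Triassic 251.902, Cretaceous 145, Paleogene 66.
Ordered youngest to oldest: Paleogene, Cretaceous, Triassic, Permian, Silurian, Ordovician, Tonian.
Span = 1000 − 23.03 = 976.97 Myr.
Durations: Cretaceous 79, Paleogene 42.97, Silurian 24.6, Triassic 50.502, Tonian 280, Permian 46.998, Ordovician 41.6 → longest is Tonian (280 Myr).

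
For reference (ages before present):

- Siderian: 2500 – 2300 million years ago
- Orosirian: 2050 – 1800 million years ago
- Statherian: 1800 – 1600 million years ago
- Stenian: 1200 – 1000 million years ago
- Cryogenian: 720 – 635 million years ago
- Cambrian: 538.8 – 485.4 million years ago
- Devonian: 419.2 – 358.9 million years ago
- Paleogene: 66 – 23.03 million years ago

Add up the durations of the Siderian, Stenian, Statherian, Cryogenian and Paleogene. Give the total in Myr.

727.97 million years

Duration is start − end for each: (2500 − 2300) + (1200 − 1000) + (1800 − 1600) + (720 − 635) + (66 − 23.03).
That is 200 + 200 + 200 + 85 + 42.97, which totals 727.97 million years.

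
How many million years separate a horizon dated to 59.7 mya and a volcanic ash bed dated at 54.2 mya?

5.5 million years

59.7 − 54.2 = 5.5 million years.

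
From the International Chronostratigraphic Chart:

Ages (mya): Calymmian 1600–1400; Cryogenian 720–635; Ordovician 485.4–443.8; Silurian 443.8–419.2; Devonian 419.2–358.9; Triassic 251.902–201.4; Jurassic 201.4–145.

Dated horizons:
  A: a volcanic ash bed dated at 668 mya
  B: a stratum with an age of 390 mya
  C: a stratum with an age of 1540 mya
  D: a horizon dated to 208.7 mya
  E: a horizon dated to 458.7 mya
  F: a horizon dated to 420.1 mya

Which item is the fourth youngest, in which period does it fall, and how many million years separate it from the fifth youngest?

Sorted youngest-first by Ma: D (208.7), B (390), F (420.1), E (458.7), A (668), C (1540).
The fourth youngest is E at 458.7 Ma, which lies in 485.4–443.8 Ma: the Ordovician.
The fifth youngest is A at 668 Ma; separation = |458.7 − 668| = 209.3 Myr.

E, in the Ordovician; 209.3 million years to A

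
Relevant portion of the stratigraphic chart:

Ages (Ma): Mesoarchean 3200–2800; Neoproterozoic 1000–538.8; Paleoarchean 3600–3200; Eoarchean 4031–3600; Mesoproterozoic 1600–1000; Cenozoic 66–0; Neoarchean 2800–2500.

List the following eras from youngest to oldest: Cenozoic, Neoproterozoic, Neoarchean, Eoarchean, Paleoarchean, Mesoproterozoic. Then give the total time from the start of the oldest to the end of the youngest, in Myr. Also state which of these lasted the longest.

From the excerpt: Cenozoic 66–0; Neoproterozoic 1000–538.8; Neoarchean 2800–2500; Eoarchean 4031–3600; Paleoarchean 3600–3200; Mesoproterozoic 1600–1000 (Ma).
Larger Ma is earlier, so the oldest is Eoarchean and the youngest is Cenozoic; youngest to oldest: Cenozoic, Neoproterozoic, Mesoproterozoic, Neoarchean, Paleoarchean, Eoarchean.
Oldest start 4031 minus youngest end 0 gives 4031 Myr overall.
Individual lengths (start − end): Mesoproterozoic 600; Cenozoic 66; Paleoarchean 400; Neoarchean 300; Eoarchean 431; Neoproterozoic 461.2. The largest is Mesoproterozoic at 600 Myr.

Cenozoic → Neoproterozoic → Mesoproterozoic → Neoarchean → Paleoarchean → Eoarchean; total span 4031 Myr; longest is Mesoproterozoic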